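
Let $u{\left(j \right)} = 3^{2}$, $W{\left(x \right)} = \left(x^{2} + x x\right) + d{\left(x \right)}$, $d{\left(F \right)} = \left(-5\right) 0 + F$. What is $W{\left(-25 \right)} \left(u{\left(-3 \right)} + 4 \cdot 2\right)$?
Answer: $20825$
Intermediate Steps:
$d{\left(F \right)} = F$ ($d{\left(F \right)} = 0 + F = F$)
$W{\left(x \right)} = x + 2 x^{2}$ ($W{\left(x \right)} = \left(x^{2} + x x\right) + x = \left(x^{2} + x^{2}\right) + x = 2 x^{2} + x = x + 2 x^{2}$)
$u{\left(j \right)} = 9$
$W{\left(-25 \right)} \left(u{\left(-3 \right)} + 4 \cdot 2\right) = - 25 \left(1 + 2 \left(-25\right)\right) \left(9 + 4 \cdot 2\right) = - 25 \left(1 - 50\right) \left(9 + 8\right) = \left(-25\right) \left(-49\right) 17 = 1225 \cdot 17 = 20825$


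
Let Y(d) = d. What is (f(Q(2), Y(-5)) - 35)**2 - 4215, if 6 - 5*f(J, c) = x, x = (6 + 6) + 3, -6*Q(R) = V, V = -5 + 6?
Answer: -71519/25 ≈ -2860.8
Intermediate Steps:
V = 1
Q(R) = -1/6 (Q(R) = -1/6*1 = -1/6)
x = 15 (x = 12 + 3 = 15)
f(J, c) = -9/5 (f(J, c) = 6/5 - 1/5*15 = 6/5 - 3 = -9/5)
(f(Q(2), Y(-5)) - 35)**2 - 4215 = (-9/5 - 35)**2 - 4215 = (-184/5)**2 - 4215 = 33856/25 - 4215 = -71519/25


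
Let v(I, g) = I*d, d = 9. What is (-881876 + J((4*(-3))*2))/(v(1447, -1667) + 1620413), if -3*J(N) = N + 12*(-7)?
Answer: -220460/408359 ≈ -0.53987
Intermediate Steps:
v(I, g) = 9*I (v(I, g) = I*9 = 9*I)
J(N) = 28 - N/3 (J(N) = -(N + 12*(-7))/3 = -(N - 84)/3 = -(-84 + N)/3 = 28 - N/3)
(-881876 + J((4*(-3))*2))/(v(1447, -1667) + 1620413) = (-881876 + (28 - 4*(-3)*2/3))/(9*1447 + 1620413) = (-881876 + (28 - (-4)*2))/(13023 + 1620413) = (-881876 + (28 - ⅓*(-24)))/1633436 = (-881876 + (28 + 8))*(1/1633436) = (-881876 + 36)*(1/1633436) = -881840*1/1633436 = -220460/408359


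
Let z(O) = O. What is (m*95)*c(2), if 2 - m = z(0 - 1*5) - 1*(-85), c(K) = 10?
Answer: -74100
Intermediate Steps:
m = -78 (m = 2 - ((0 - 1*5) - 1*(-85)) = 2 - ((0 - 5) + 85) = 2 - (-5 + 85) = 2 - 1*80 = 2 - 80 = -78)
(m*95)*c(2) = -78*95*10 = -7410*10 = -74100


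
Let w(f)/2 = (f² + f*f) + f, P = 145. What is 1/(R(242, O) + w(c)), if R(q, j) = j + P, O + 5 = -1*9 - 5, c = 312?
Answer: 1/390126 ≈ 2.5633e-6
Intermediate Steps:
O = -19 (O = -5 + (-1*9 - 5) = -5 + (-9 - 5) = -5 - 14 = -19)
R(q, j) = 145 + j (R(q, j) = j + 145 = 145 + j)
w(f) = 2*f + 4*f² (w(f) = 2*((f² + f*f) + f) = 2*((f² + f²) + f) = 2*(2*f² + f) = 2*(f + 2*f²) = 2*f + 4*f²)
1/(R(242, O) + w(c)) = 1/((145 - 19) + 2*312*(1 + 2*312)) = 1/(126 + 2*312*(1 + 624)) = 1/(126 + 2*312*625) = 1/(126 + 390000) = 1/390126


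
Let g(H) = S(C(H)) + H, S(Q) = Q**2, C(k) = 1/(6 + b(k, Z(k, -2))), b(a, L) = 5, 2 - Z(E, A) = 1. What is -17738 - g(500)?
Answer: -2206799/121 ≈ -18238.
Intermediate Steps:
Z(E, A) = 1 (Z(E, A) = 2 - 1*1 = 2 - 1 = 1)
C(k) = 1/11 (C(k) = 1/(6 + 5) = 1/11)
g(H) = 1/121 + H (g(H) = (1/11)**2 + H = 1/121 + H)
-17738 - g(500) = -17738 - (1/121 + 500) = -17738 - 1*60501/121 = -17738 - 60501/121 = -2206799/121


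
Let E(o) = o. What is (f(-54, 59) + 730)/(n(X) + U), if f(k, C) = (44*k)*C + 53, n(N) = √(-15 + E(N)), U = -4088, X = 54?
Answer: 569871288/16711705 + 139401*√39/16711705 ≈ 34.152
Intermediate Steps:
n(N) = √(-15 + N)
f(k, C) = 53 + 44*C*k (f(k, C) = 44*C*k + 53 = 53 + 44*C*k)
(f(-54, 59) + 730)/(n(X) + U) = ((53 + 44*59*(-54)) + 730)/(√(-15 + 54) - 4088) = ((53 - 140184) + 730)/(√39 - 4088) = (-140131 + 730)/(-4088 + √39) = -139401/(-4088 + √39)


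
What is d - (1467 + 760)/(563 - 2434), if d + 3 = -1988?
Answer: -3722934/1871 ≈ -1989.8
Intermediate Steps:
d = -1991 (d = -3 - 1988 = -1991)
d - (1467 + 760)/(563 - 2434) = -1991 - (1467 + 760)/(563 - 2434) = -1991 - 2227/(-1871) = -1991 - 2227*(-1)/1871 = -1991 - 1*(-2227/1871) = -1991 + 2227/1871 = -3722934/1871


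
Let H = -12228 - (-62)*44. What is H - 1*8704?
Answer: -18204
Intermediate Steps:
H = -9500 (H = -12228 - 1*(-2728) = -12228 + 2728 = -9500)
H - 1*8704 = -9500 - 1*8704 = -9500 - 8704 = -18204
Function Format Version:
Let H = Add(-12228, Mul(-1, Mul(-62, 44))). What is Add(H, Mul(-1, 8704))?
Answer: -18204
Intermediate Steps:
H = -9500 (H = Add(-12228, Mul(-1, -2728)) = Add(-12228, 2728) = -9500)
Add(H, Mul(-1, 8704)) = Add(-9500, Mul(-1, 8704)) = Add(-9500, -8704) = -18204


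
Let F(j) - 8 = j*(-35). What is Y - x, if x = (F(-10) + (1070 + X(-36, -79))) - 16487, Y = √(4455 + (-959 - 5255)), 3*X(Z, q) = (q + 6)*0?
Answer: 15059 + I*√1759 ≈ 15059.0 + 41.94*I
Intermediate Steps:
X(Z, q) = 0 (X(Z, q) = ((q + 6)*0)/3 = ((6 + q)*0)/3 = (⅓)*0 = 0)
F(j) = 8 - 35*j (F(j) = 8 + j*(-35) = 8 - 35*j)
Y = I*√1759 (Y = √(4455 - 6214) = √(-1759) = I*√1759 ≈ 41.94*I)
x = -15059 (x = ((8 - 35*(-10)) + (1070 + 0)) - 16487 = ((8 + 350) + 1070) - 16487 = (358 + 1070) - 16487 = 1428 - 16487 = -15059)
Y - x = I*√1759 - 1*(-15059) = I*√1759 + 15059 = 15059 + I*√1759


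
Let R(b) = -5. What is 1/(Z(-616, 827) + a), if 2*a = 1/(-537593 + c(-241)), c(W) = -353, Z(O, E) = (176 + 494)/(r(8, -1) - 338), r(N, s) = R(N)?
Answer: -369030956/720847983 ≈ -0.51194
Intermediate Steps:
r(N, s) = -5
Z(O, E) = -670/343 (Z(O, E) = (176 + 494)/(-5 - 338) = 670/(-343) = 670*(-1/343) = -670/343)
a = -1/1075892 (a = 1/(2*(-537593 - 353)) = (½)/(-537946) = (½)*(-1/537946) = -1/1075892 ≈ -9.2946e-7)
1/(Z(-616, 827) + a) = 1/(-670/343 - 1/1075892) = 1/(-720847983/369030956) = -369030956/720847983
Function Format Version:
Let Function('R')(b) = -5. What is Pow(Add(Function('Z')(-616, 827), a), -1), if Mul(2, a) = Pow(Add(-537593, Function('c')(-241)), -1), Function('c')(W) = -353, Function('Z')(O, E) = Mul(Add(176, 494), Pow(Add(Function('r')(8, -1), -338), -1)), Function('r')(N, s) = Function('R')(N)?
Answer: Rational(-369030956, 720847983) ≈ -0.51194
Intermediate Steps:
Function('r')(N, s) = -5
Function('Z')(O, E) = Rational(-670, 343) (Function('Z')(O, E) = Mul(Add(176, 494), Pow(Add(-5, -338), -1)) = Mul(670, Pow(-343, -1)) = Mul(670, Rational(-1, 343)) = Rational(-670, 343))
a = Rational(-1, 1075892) (a = Mul(Rational(1, 2), Pow(Add(-537593, -353), -1)) = Mul(Rational(1, 2), Pow(-537946, -1)) = Mul(Rational(1, 2), Rational(-1, 537946)) = Rational(-1, 1075892) ≈ -9.2946e-7)
Pow(Add(Function('Z')(-616, 827), a), -1) = Pow(Add(Rational(-670, 343), Rational(-1, 1075892)), -1) = Pow(Rational(-720847983, 369030956), -1) = Rational(-369030956, 720847983)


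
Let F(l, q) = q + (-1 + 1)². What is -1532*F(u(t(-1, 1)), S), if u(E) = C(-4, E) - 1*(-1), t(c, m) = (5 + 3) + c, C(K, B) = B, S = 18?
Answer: -27576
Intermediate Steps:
t(c, m) = 8 + c
u(E) = 1 + E (u(E) = E - 1*(-1) = E + 1 = 1 + E)
F(l, q) = q (F(l, q) = q + 0² = q + 0 = q)
-1532*F(u(t(-1, 1)), S) = -1532*18 = -27576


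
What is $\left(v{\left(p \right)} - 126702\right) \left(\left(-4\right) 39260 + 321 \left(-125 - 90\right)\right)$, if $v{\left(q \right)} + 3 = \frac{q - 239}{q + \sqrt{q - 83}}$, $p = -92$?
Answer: $\frac{247433935290365}{8639} - \frac{374121025 i \sqrt{7}}{8639} \approx 2.8641 \cdot 10^{10} - 1.1458 \cdot 10^{5} i$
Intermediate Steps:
$v{\left(q \right)} = -3 + \frac{-239 + q}{q + \sqrt{-83 + q}}$ ($v{\left(q \right)} = -3 + \frac{q - 239}{q + \sqrt{q - 83}} = -3 + \frac{-239 + q}{q + \sqrt{-83 + q}}$)
$\left(v{\left(p \right)} - 126702\right) \left(\left(-4\right) 39260 + 321 \left(-125 - 90\right)\right) = \left(\frac{-239 - 3 \sqrt{-83 - 92} - -184}{-92 + \sqrt{-83 - 92}} - 126702\right) \left(\left(-4\right) 39260 + 321 \left(-125 - 90\right)\right) = \left(\frac{-239 - 3 \sqrt{-175} + 184}{-92 + \sqrt{-175}} - 126702\right) \left(-157040 + 321 \left(-215\right)\right) = \left(\frac{-239 - 3 \cdot 5 i \sqrt{7} + 184}{-92 + 5 i \sqrt{7}} - 126702\right) \left(-157040 - 69015\right) = \left(\frac{-239 - 15 i \sqrt{7} + 184}{-92 + 5 i \sqrt{7}} - 126702\right) \left(-226055\right) = \left(\frac{-55 - 15 i \sqrt{7}}{-92 + 5 i \sqrt{7}} - 126702\right) \left(-226055\right) = \left(-126702 + \frac{-55 - 15 i \sqrt{7}}{-92 + 5 i \sqrt{7}}\right) \left(-226055\right) = 28641620610 - \frac{226055 \left(-55 - 15 i \sqrt{7}\right)}{-92 + 5 i \sqrt{7}}$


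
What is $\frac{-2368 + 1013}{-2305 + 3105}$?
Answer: $- \frac{271}{160} \approx -1.6938$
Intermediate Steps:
$\frac{-2368 + 1013}{-2305 + 3105} = - \frac{1355}{800} = \left(-1355\right) \frac{1}{800} = - \frac{271}{160}$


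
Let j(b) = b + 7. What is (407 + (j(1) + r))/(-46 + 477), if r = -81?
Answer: 334/431 ≈ 0.77494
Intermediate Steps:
j(b) = 7 + b
(407 + (j(1) + r))/(-46 + 477) = (407 + ((7 + 1) - 81))/(-46 + 477) = (407 + (8 - 81))/431 = (407 - 73)*(1/431) = 334*(1/431) = 334/431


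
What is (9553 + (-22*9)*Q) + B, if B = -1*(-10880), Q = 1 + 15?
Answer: 17265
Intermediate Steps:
Q = 16
B = 10880
(9553 + (-22*9)*Q) + B = (9553 - 22*9*16) + 10880 = (9553 - 198*16) + 10880 = (9553 - 3168) + 10880 = 6385 + 10880 = 17265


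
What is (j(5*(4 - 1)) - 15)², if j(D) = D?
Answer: 0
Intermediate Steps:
(j(5*(4 - 1)) - 15)² = (5*(4 - 1) - 15)² = (5*3 - 15)² = (15 - 15)² = 0² = 0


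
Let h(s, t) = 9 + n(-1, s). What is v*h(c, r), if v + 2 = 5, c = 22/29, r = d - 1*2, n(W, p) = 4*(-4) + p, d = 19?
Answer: -543/29 ≈ -18.724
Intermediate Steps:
n(W, p) = -16 + p
r = 17 (r = 19 - 1*2 = 19 - 2 = 17)
c = 22/29 (c = 22*(1/29) = 22/29 ≈ 0.75862)
v = 3 (v = -2 + 5 = 3)
h(s, t) = -7 + s (h(s, t) = 9 + (-16 + s) = -7 + s)
v*h(c, r) = 3*(-7 + 22/29) = 3*(-181/29) = -543/29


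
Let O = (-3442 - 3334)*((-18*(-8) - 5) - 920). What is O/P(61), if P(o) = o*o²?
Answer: 5292056/226981 ≈ 23.315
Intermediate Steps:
P(o) = o³
O = 5292056 (O = -6776*((144 - 5) - 920) = -6776*(139 - 920) = -6776*(-781) = 5292056)
O/P(61) = 5292056/(61³) = 5292056/226981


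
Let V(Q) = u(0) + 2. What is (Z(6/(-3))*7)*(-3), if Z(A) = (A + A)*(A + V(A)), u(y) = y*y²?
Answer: 0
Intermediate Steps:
u(y) = y³
V(Q) = 2 (V(Q) = 0³ + 2 = 0 + 2 = 2)
Z(A) = 2*A*(2 + A) (Z(A) = (A + A)*(A + 2) = (2*A)*(2 + A) = 2*A*(2 + A))
(Z(6/(-3))*7)*(-3) = ((2*(6/(-3))*(2 + 6/(-3)))*7)*(-3) = ((2*(6*(-⅓))*(2 + 6*(-⅓)))*7)*(-3) = ((2*(-2)*(2 - 2))*7)*(-3) = ((2*(-2)*0)*7)*(-3) = (0*7)*(-3) = 0*(-3) = 0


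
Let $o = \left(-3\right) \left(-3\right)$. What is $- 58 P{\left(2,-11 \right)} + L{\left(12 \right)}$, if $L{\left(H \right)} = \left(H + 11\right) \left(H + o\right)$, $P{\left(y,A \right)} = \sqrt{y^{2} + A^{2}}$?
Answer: $483 - 290 \sqrt{5} \approx -165.46$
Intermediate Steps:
$o = 9$
$P{\left(y,A \right)} = \sqrt{A^{2} + y^{2}}$
$L{\left(H \right)} = \left(9 + H\right) \left(11 + H\right)$ ($L{\left(H \right)} = \left(H + 11\right) \left(H + 9\right) = \left(11 + H\right) \left(9 + H\right) = \left(9 + H\right) \left(11 + H\right)$)
$- 58 P{\left(2,-11 \right)} + L{\left(12 \right)} = - 58 \sqrt{\left(-11\right)^{2} + 2^{2}} + \left(99 + 12^{2} + 20 \cdot 12\right) = - 58 \sqrt{121 + 4} + \left(99 + 144 + 240\right) = - 58 \sqrt{125} + 483 = - 58 \cdot 5 \sqrt{5} + 483 = - 290 \sqrt{5} + 483 = 483 - 290 \sqrt{5}$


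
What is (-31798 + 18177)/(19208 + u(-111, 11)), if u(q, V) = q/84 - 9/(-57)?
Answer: -7246372/10218037 ≈ -0.70917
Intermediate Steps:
u(q, V) = 3/19 + q/84 (u(q, V) = q*(1/84) - 9*(-1/57) = q/84 + 3/19 = 3/19 + q/84)
(-31798 + 18177)/(19208 + u(-111, 11)) = (-31798 + 18177)/(19208 + (3/19 + (1/84)*(-111))) = -13621/(19208 + (3/19 - 37/28)) = -13621/(19208 - 619/532) = -13621/10218037/532 = -13621*532/10218037 = -7246372/10218037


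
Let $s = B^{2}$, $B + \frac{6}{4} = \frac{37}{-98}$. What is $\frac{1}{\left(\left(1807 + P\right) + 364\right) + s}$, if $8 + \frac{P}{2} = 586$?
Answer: $\frac{2401}{7996591} \approx 0.00030025$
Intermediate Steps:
$P = 1156$ ($P = -16 + 2 \cdot 586 = -16 + 1172 = 1156$)
$B = - \frac{92}{49}$ ($B = - \frac{3}{2} + \frac{37}{-98} = - \frac{3}{2} + 37 \left(- \frac{1}{98}\right) = - \frac{3}{2} - \frac{37}{98} = - \frac{92}{49} \approx -1.8776$)
$s = \frac{8464}{2401}$ ($s = \left(- \frac{92}{49}\right)^{2} = \frac{8464}{2401} \approx 3.5252$)
$\frac{1}{\left(\left(1807 + P\right) + 364\right) + s} = \frac{1}{\left(\left(1807 + 1156\right) + 364\right) + \frac{8464}{2401}} = \frac{1}{\left(2963 + 364\right) + \frac{8464}{2401}} = \frac{1}{3327 + \frac{8464}{2401}} = \frac{1}{\frac{7996591}{2401}} = \frac{2401}{7996591}$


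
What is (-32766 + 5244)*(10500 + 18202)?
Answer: -789936444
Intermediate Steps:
(-32766 + 5244)*(10500 + 18202) = -27522*28702 = -789936444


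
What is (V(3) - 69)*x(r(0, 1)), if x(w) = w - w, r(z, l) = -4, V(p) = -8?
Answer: 0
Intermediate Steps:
x(w) = 0
(V(3) - 69)*x(r(0, 1)) = (-8 - 69)*0 = -77*0 = 0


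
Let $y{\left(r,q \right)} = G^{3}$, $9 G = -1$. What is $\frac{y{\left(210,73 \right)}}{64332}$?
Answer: $- \frac{1}{46898028} \approx -2.1323 \cdot 10^{-8}$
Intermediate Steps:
$G = - \frac{1}{9}$ ($G = \frac{1}{9} \left(-1\right) = - \frac{1}{9} \approx -0.11111$)
$y{\left(r,q \right)} = - \frac{1}{729}$ ($y{\left(r,q \right)} = \left(- \frac{1}{9}\right)^{3} = - \frac{1}{729}$)
$\frac{y{\left(210,73 \right)}}{64332} = - \frac{1}{729 \cdot 64332} = \left(- \frac{1}{729}\right) \frac{1}{64332} = - \frac{1}{46898028}$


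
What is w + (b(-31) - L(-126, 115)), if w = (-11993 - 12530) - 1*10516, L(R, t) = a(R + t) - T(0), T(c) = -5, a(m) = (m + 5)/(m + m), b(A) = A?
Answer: -385828/11 ≈ -35075.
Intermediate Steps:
a(m) = (5 + m)/(2*m) (a(m) = (5 + m)/((2*m)) = (5 + m)*(1/(2*m)) = (5 + m)/(2*m))
L(R, t) = 5 + (5 + R + t)/(2*(R + t)) (L(R, t) = (5 + (R + t))/(2*(R + t)) - 1*(-5) = (5 + R + t)/(2*(R + t)) + 5 = 5 + (5 + R + t)/(2*(R + t)))
w = -35039 (w = -24523 - 10516 = -35039)
w + (b(-31) - L(-126, 115)) = -35039 + (-31 - (5 + 11*(-126) + 11*115)/(2*(-126 + 115))) = -35039 + (-31 - (5 - 1386 + 1265)/(2*(-11))) = -35039 + (-31 - (-1)*(-116)/(2*11)) = -35039 + (-31 - 1*58/11) = -35039 + (-31 - 58/11) = -35039 - 399/11 = -385828/11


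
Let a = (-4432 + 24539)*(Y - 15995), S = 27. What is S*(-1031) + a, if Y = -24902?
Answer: -822343816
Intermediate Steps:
a = -822315979 (a = (-4432 + 24539)*(-24902 - 15995) = 20107*(-40897) = -822315979)
S*(-1031) + a = 27*(-1031) - 822315979 = -27837 - 822315979 = -822343816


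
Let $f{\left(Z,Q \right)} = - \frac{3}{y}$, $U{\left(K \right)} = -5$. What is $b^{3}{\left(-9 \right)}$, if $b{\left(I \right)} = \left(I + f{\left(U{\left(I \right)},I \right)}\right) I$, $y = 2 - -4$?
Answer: $\frac{5000211}{8} \approx 6.2503 \cdot 10^{5}$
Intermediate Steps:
$y = 6$ ($y = 2 + 4 = 6$)
$f{\left(Z,Q \right)} = - \frac{1}{2}$ ($f{\left(Z,Q \right)} = - \frac{3}{6} = \left(-3\right) \frac{1}{6} = - \frac{1}{2}$)
$b{\left(I \right)} = I \left(- \frac{1}{2} + I\right)$ ($b{\left(I \right)} = \left(I - \frac{1}{2}\right) I = \left(- \frac{1}{2} + I\right) I = I \left(- \frac{1}{2} + I\right)$)
$b^{3}{\left(-9 \right)} = \left(- 9 \left(- \frac{1}{2} - 9\right)\right)^{3} = \left(\left(-9\right) \left(- \frac{19}{2}\right)\right)^{3} = \left(\frac{171}{2}\right)^{3} = \frac{5000211}{8}$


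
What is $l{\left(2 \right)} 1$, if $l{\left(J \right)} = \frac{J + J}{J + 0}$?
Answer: $2$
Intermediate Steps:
$l{\left(J \right)} = 2$ ($l{\left(J \right)} = \frac{2 J}{J} = 2$)
$l{\left(2 \right)} 1 = 2 \cdot 1 = 2$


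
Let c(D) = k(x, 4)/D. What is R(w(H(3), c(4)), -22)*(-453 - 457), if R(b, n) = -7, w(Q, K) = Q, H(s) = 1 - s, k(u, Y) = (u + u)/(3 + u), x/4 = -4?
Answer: 6370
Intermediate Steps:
x = -16 (x = 4*(-4) = -16)
k(u, Y) = 2*u/(3 + u) (k(u, Y) = (2*u)/(3 + u) = 2*u/(3 + u))
c(D) = 32/(13*D) (c(D) = (2*(-16)/(3 - 16))/D = (2*(-16)/(-13))/D = (2*(-16)*(-1/13))/D = 32/(13*D))
R(w(H(3), c(4)), -22)*(-453 - 457) = -7*(-453 - 457) = -7*(-910) = 6370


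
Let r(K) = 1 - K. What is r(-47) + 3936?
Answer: 3984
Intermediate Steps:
r(-47) + 3936 = (1 - 1*(-47)) + 3936 = (1 + 47) + 3936 = 48 + 3936 = 3984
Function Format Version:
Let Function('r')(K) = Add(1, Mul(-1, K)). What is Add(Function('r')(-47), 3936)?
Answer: 3984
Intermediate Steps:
Add(Function('r')(-47), 3936) = Add(Add(1, Mul(-1, -47)), 3936) = Add(Add(1, 47), 3936) = Add(48, 3936) = 3984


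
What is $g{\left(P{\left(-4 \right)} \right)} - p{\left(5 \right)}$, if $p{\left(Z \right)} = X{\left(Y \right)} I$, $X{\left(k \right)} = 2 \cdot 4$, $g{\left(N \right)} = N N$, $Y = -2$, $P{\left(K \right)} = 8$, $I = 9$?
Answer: $-8$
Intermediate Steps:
$g{\left(N \right)} = N^{2}$
$X{\left(k \right)} = 8$
$p{\left(Z \right)} = 72$ ($p{\left(Z \right)} = 8 \cdot 9 = 72$)
$g{\left(P{\left(-4 \right)} \right)} - p{\left(5 \right)} = 8^{2} - 72 = 64 - 72 = -8$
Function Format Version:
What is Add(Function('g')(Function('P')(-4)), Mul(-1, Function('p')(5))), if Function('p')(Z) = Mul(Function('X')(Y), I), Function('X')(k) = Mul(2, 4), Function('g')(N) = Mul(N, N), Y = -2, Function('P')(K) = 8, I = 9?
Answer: -8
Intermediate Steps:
Function('g')(N) = Pow(N, 2)
Function('X')(k) = 8
Function('p')(Z) = 72 (Function('p')(Z) = Mul(8, 9) = 72)
Add(Function('g')(Function('P')(-4)), Mul(-1, Function('p')(5))) = Add(Pow(8, 2), Mul(-1, 72)) = Add(64, -72) = -8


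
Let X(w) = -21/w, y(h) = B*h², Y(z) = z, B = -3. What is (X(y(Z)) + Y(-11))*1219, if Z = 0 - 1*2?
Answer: -45103/4 ≈ -11276.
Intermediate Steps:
Z = -2 (Z = 0 - 2 = -2)
y(h) = -3*h²
(X(y(Z)) + Y(-11))*1219 = (-21/((-3*(-2)²)) - 11)*1219 = (-21/((-3*4)) - 11)*1219 = (-21/(-12) - 11)*1219 = (-21*(-1/12) - 11)*1219 = (7/4 - 11)*1219 = -37/4*1219 = -45103/4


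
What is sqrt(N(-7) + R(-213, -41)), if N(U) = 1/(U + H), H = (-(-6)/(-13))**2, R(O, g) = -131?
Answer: 3*I*sqrt(19170958)/1147 ≈ 11.452*I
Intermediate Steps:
H = 36/169 (H = (-(-6)*(-1)/13)**2 = (-1*6/13)**2 = (-6/13)**2 = 36/169 ≈ 0.21302)
N(U) = 1/(36/169 + U) (N(U) = 1/(U + 36/169) = 1/(36/169 + U))
sqrt(N(-7) + R(-213, -41)) = sqrt(169/(36 + 169*(-7)) - 131) = sqrt(169/(36 - 1183) - 131) = sqrt(169/(-1147) - 131) = sqrt(169*(-1/1147) - 131) = sqrt(-169/1147 - 131) = sqrt(-150426/1147) = 3*I*sqrt(19170958)/1147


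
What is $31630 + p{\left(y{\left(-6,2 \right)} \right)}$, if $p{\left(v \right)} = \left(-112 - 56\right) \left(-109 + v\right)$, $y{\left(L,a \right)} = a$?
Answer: $49606$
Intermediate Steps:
$p{\left(v \right)} = 18312 - 168 v$ ($p{\left(v \right)} = - 168 \left(-109 + v\right) = 18312 - 168 v$)
$31630 + p{\left(y{\left(-6,2 \right)} \right)} = 31630 + \left(18312 - 336\right) = 31630 + 17976 = 49606$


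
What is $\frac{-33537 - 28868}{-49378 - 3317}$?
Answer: $\frac{12481}{10539} \approx 1.1843$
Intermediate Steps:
$\frac{-33537 - 28868}{-49378 - 3317} = - \frac{62405}{-52695} = \left(-62405\right) \left(- \frac{1}{52695}\right) = \frac{12481}{10539}$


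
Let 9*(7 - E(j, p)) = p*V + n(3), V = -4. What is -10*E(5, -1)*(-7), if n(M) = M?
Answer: 3920/9 ≈ 435.56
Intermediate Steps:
E(j, p) = 20/3 + 4*p/9 (E(j, p) = 7 - (p*(-4) + 3)/9 = 7 - (-4*p + 3)/9 = 7 - (3 - 4*p)/9 = 7 + (-1/3 + 4*p/9) = 20/3 + 4*p/9)
-10*E(5, -1)*(-7) = -10*(20/3 + (4/9)*(-1))*(-7) = -10*(20/3 - 4/9)*(-7) = -10*56/9*(-7) = -560/9*(-7) = 3920/9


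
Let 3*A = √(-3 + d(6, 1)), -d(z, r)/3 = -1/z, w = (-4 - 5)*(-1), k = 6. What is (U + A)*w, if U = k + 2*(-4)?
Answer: -18 + 3*I*√10/2 ≈ -18.0 + 4.7434*I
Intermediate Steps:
w = 9 (w = -9*(-1) = 9)
d(z, r) = 3/z (d(z, r) = -(-3)/z = 3/z)
A = I*√10/6 (A = √(-3 + 3/6)/3 = √(-3 + 3*(⅙))/3 = √(-3 + ½)/3 = √(-5/2)/3 = (I*√10/2)/3 = I*√10/6 ≈ 0.52705*I)
U = -2 (U = 6 + 2*(-4) = 6 - 8 = -2)
(U + A)*w = (-2 + I*√10/6)*9 = -18 + 3*I*√10/2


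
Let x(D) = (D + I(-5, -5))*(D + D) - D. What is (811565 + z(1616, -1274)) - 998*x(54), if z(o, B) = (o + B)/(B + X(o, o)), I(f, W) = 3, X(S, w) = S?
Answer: -5278230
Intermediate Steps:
z(o, B) = 1 (z(o, B) = (o + B)/(B + o) = (B + o)/(B + o) = 1)
x(D) = -D + 2*D*(3 + D) (x(D) = (D + 3)*(D + D) - D = (3 + D)*(2*D) - D = 2*D*(3 + D) - D = -D + 2*D*(3 + D))
(811565 + z(1616, -1274)) - 998*x(54) = (811565 + 1) - 53892*(5 + 2*54) = 811566 - 53892*(5 + 108) = 811566 - 53892*113 = 811566 - 998*6102 = 811566 - 6089796 = -5278230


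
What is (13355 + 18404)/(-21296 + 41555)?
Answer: 31759/20259 ≈ 1.5676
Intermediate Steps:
(13355 + 18404)/(-21296 + 41555) = 31759/20259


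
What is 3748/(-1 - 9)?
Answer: -1874/5 ≈ -374.80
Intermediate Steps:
3748/(-1 - 9) = 3748/(-10) = -⅒*3748 = -1874/5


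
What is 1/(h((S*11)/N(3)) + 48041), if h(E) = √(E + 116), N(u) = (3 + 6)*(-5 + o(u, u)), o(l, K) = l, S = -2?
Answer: 432369/20771438074 - 3*√1055/20771438074 ≈ 2.0811e-5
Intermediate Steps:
N(u) = -45 + 9*u (N(u) = (3 + 6)*(-5 + u) = 9*(-5 + u) = -45 + 9*u)
h(E) = √(116 + E)
1/(h((S*11)/N(3)) + 48041) = 1/(√(116 + (-2*11)/(-45 + 9*3)) + 48041) = 1/(√(116 - 22/(-45 + 27)) + 48041) = 1/(√(116 - 22/(-18)) + 48041) = 1/(√(116 - 22*(-1/18)) + 48041) = 1/(√(116 + 11/9) + 48041) = 1/(√(1055/9) + 48041) = 1/(√1055/3 + 48041) = 1/(48041 + √1055/3)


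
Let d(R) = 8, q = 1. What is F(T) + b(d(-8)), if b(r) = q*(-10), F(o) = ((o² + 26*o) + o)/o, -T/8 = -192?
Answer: 1553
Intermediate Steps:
T = 1536 (T = -8*(-192) = 1536)
F(o) = (o² + 27*o)/o
b(r) = -10 (b(r) = 1*(-10) = -10)
F(T) + b(d(-8)) = (27 + 1536) - 10 = 1563 - 10 = 1553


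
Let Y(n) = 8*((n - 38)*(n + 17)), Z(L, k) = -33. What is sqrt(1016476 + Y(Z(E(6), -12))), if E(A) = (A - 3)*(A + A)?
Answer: 2*sqrt(256391) ≈ 1012.7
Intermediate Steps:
E(A) = 2*A*(-3 + A) (E(A) = (-3 + A)*(2*A) = 2*A*(-3 + A))
Y(n) = 8*(-38 + n)*(17 + n) (Y(n) = 8*((-38 + n)*(17 + n)) = 8*(-38 + n)*(17 + n))
sqrt(1016476 + Y(Z(E(6), -12))) = sqrt(1016476 + (-5168 - 168*(-33) + 8*(-33)**2)) = sqrt(1016476 + (-5168 + 5544 + 8*1089)) = sqrt(1016476 + (-5168 + 5544 + 8712)) = sqrt(1016476 + 9088) = sqrt(1025564) = 2*sqrt(256391)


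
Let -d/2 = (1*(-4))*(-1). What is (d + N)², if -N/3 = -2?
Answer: 4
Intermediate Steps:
d = -8 (d = -2*1*(-4)*(-1) = -(-8)*(-1) = -2*4 = -8)
N = 6 (N = -3*(-2) = 6)
(d + N)² = (-8 + 6)² = (-2)² = 4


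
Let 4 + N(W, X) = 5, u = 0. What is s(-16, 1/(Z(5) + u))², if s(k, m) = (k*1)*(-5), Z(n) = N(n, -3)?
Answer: 6400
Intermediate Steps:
N(W, X) = 1 (N(W, X) = -4 + 5 = 1)
Z(n) = 1
s(k, m) = -5*k (s(k, m) = k*(-5) = -5*k)
s(-16, 1/(Z(5) + u))² = (-5*(-16))² = 80² = 6400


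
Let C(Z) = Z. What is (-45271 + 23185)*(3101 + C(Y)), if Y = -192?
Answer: -64248174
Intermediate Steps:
(-45271 + 23185)*(3101 + C(Y)) = (-45271 + 23185)*(3101 - 192) = -22086*2909 = -64248174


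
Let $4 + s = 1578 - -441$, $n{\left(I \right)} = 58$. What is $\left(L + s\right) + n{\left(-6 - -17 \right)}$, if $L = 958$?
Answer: $3031$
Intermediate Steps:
$s = 2015$ ($s = -4 + \left(1578 - -441\right) = -4 + \left(1578 + 441\right) = -4 + 2019 = 2015$)
$\left(L + s\right) + n{\left(-6 - -17 \right)} = \left(958 + 2015\right) + 58 = 2973 + 58 = 3031$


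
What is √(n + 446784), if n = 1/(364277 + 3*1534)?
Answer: √60794665848101423/368879 ≈ 668.42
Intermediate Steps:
n = 1/368879 (n = 1/(364277 + 4602) = 1/368879 ≈ 2.7109e-6)
√(n + 446784) = √(1/368879 + 446784) = √(164809235137/368879) = √60794665848101423/368879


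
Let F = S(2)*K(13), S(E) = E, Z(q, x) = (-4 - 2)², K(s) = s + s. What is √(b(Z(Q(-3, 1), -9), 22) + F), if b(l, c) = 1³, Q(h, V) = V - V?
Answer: √53 ≈ 7.2801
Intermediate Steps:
Q(h, V) = 0
K(s) = 2*s
Z(q, x) = 36 (Z(q, x) = (-6)² = 36)
b(l, c) = 1
F = 52 (F = 2*(2*13) = 2*26 = 52)
√(b(Z(Q(-3, 1), -9), 22) + F) = √(1 + 52) = √53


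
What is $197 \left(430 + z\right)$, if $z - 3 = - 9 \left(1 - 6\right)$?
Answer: $94166$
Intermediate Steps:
$z = 48$ ($z = 3 - 9 \left(1 - 6\right) = 3 - -45 = 3 + 45 = 48$)
$197 \left(430 + z\right) = 197 \left(430 + 48\right) = 197 \cdot 478 = 94166$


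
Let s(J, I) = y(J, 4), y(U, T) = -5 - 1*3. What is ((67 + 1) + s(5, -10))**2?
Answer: 3600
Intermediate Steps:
y(U, T) = -8 (y(U, T) = -5 - 3 = -8)
s(J, I) = -8
((67 + 1) + s(5, -10))**2 = ((67 + 1) - 8)**2 = (68 - 8)**2 = 60**2 = 3600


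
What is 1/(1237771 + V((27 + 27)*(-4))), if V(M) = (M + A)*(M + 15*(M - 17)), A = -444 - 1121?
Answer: 1/7847062 ≈ 1.2744e-7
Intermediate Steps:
A = -1565
V(M) = (-1565 + M)*(-255 + 16*M) (V(M) = (M - 1565)*(M + 15*(M - 17)) = (-1565 + M)*(M + 15*(-17 + M)) = (-1565 + M)*(M + (-255 + 15*M)) = (-1565 + M)*(-255 + 16*M))
1/(1237771 + V((27 + 27)*(-4))) = 1/(1237771 + (399075 - 25295*(27 + 27)*(-4) + 16*((27 + 27)*(-4))²)) = 1/(1237771 + (399075 - 1365930*(-4) + 16*(54*(-4))²)) = 1/(1237771 + (399075 - 25295*(-216) + 16*(-216)²)) = 1/(1237771 + (399075 + 5463720 + 16*46656)) = 1/(1237771 + (399075 + 5463720 + 746496)) = 1/(1237771 + 6609291) = 1/7847062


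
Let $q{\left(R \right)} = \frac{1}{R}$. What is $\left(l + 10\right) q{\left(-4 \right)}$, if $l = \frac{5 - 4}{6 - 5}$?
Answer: $- \frac{11}{4} \approx -2.75$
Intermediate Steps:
$l = 1$ ($l = 1 \cdot 1^{-1} = 1 \cdot 1 = 1$)
$\left(l + 10\right) q{\left(-4 \right)} = \frac{1 + 10}{-4} = 11 \left(- \frac{1}{4}\right) = - \frac{11}{4}$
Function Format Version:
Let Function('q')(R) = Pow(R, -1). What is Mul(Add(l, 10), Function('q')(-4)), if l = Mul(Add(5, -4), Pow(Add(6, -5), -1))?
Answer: Rational(-11, 4) ≈ -2.7500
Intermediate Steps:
l = 1 (l = Mul(1, Pow(1, -1)) = Mul(1, 1) = 1)
Mul(Add(l, 10), Function('q')(-4)) = Mul(Add(1, 10), Pow(-4, -1)) = Mul(11, Rational(-1, 4)) = Rational(-11, 4)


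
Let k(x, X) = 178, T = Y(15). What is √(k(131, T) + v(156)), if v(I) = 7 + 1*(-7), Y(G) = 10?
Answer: √178 ≈ 13.342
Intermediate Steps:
T = 10
v(I) = 0 (v(I) = 7 - 7 = 0)
√(k(131, T) + v(156)) = √(178 + 0) = √178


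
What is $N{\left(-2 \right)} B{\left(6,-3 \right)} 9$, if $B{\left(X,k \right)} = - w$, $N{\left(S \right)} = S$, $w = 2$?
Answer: $36$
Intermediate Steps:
$B{\left(X,k \right)} = -2$ ($B{\left(X,k \right)} = \left(-1\right) 2 = -2$)
$N{\left(-2 \right)} B{\left(6,-3 \right)} 9 = \left(-2\right) \left(-2\right) 9 = 4 \cdot 9 = 36$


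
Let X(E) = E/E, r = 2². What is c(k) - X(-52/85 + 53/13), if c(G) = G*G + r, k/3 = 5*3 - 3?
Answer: 1299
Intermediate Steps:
r = 4
X(E) = 1
k = 36 (k = 3*(5*3 - 3) = 3*(15 - 3) = 3*12 = 36)
c(G) = 4 + G² (c(G) = G*G + 4 = G² + 4 = 4 + G²)
c(k) - X(-52/85 + 53/13) = (4 + 36²) - 1*1 = (4 + 1296) - 1 = 1300 - 1 = 1299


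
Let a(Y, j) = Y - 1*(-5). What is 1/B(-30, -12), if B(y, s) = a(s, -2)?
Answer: -⅐ ≈ -0.14286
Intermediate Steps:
a(Y, j) = 5 + Y (a(Y, j) = Y + 5 = 5 + Y)
B(y, s) = 5 + s
1/B(-30, -12) = 1/(5 - 12) = 1/(-7) = -⅐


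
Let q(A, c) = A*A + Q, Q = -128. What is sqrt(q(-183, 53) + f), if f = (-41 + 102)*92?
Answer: sqrt(38973) ≈ 197.42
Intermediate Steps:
f = 5612 (f = 61*92 = 5612)
q(A, c) = -128 + A**2 (q(A, c) = A*A - 128 = A**2 - 128 = -128 + A**2)
sqrt(q(-183, 53) + f) = sqrt((-128 + (-183)**2) + 5612) = sqrt((-128 + 33489) + 5612) = sqrt(33361 + 5612) = sqrt(38973)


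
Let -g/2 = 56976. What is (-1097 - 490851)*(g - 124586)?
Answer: 117348292024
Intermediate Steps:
g = -113952 (g = -2*56976 = -113952)
(-1097 - 490851)*(g - 124586) = (-1097 - 490851)*(-113952 - 124586) = -491948*(-238538) = 117348292024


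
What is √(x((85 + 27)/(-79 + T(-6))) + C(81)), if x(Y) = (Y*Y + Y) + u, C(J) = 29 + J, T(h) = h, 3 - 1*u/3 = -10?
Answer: √1079549/85 ≈ 12.224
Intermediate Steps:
u = 39 (u = 9 - 3*(-10) = 9 + 30 = 39)
x(Y) = 39 + Y + Y² (x(Y) = (Y*Y + Y) + 39 = (Y² + Y) + 39 = (Y + Y²) + 39 = 39 + Y + Y²)
√(x((85 + 27)/(-79 + T(-6))) + C(81)) = √((39 + (85 + 27)/(-79 - 6) + ((85 + 27)/(-79 - 6))²) + (29 + 81)) = √((39 + 112/(-85) + (112/(-85))²) + 110) = √((39 + 112*(-1/85) + (112*(-1/85))²) + 110) = √((39 - 112/85 + (-112/85)²) + 110) = √((39 - 112/85 + 12544/7225) + 110) = √(284799/7225 + 110) = √(1079549/7225) = √1079549/85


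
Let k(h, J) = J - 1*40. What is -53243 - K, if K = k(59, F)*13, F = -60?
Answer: -51943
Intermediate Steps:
k(h, J) = -40 + J (k(h, J) = J - 40 = -40 + J)
K = -1300 (K = (-40 - 60)*13 = -100*13 = -1300)
-53243 - K = -53243 - 1*(-1300) = -53243 + 1300 = -51943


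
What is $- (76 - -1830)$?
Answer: $-1906$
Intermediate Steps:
$- (76 - -1830) = - (76 + 1830) = \left(-1\right) 1906 = -1906$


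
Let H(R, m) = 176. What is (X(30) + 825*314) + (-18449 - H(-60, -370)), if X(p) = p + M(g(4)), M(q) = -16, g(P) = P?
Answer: 240439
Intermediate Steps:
X(p) = -16 + p (X(p) = p - 16 = -16 + p)
(X(30) + 825*314) + (-18449 - H(-60, -370)) = ((-16 + 30) + 825*314) + (-18449 - 1*176) = (14 + 259050) + (-18449 - 176) = 259064 - 18625 = 240439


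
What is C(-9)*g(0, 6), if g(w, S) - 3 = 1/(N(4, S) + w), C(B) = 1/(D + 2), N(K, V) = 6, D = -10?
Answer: -19/48 ≈ -0.39583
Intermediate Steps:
C(B) = -⅛ (C(B) = 1/(-10 + 2) = 1/(-8) = -⅛)
g(w, S) = 3 + 1/(6 + w)
C(-9)*g(0, 6) = -(19 + 3*0)/(8*(6 + 0)) = -(19 + 0)/(8*6) = -19/48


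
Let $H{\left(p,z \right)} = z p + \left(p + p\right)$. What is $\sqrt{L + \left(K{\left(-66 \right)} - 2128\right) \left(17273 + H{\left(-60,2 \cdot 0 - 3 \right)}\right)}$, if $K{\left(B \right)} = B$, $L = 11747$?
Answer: $3 i \sqrt{4224095} \approx 6165.8 i$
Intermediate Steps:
$H{\left(p,z \right)} = 2 p + p z$ ($H{\left(p,z \right)} = p z + 2 p = 2 p + p z$)
$\sqrt{L + \left(K{\left(-66 \right)} - 2128\right) \left(17273 + H{\left(-60,2 \cdot 0 - 3 \right)}\right)} = \sqrt{11747 + \left(-66 - 2128\right) \left(17273 - 60 \left(2 + \left(2 \cdot 0 - 3\right)\right)\right)} = \sqrt{11747 + \left(-66 - 2128\right) \left(17273 - 60 \left(2 + \left(0 - 3\right)\right)\right)} = \sqrt{11747 - 2194 \left(17273 - 60 \left(2 - 3\right)\right)} = \sqrt{11747 - 2194 \left(17273 - -60\right)} = \sqrt{11747 - 2194 \left(17273 + 60\right)} = \sqrt{11747 - 38028602} = \sqrt{-38016855} = 3 i \sqrt{4224095}$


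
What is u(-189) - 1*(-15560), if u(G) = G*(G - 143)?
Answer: 78308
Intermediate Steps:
u(G) = G*(-143 + G)
u(-189) - 1*(-15560) = -189*(-143 - 189) - 1*(-15560) = -189*(-332) + 15560 = 62748 + 15560 = 78308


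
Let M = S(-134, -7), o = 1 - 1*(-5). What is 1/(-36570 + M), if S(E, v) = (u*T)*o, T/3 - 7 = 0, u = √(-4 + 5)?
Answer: -1/36444 ≈ -2.7439e-5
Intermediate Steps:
o = 6 (o = 1 + 5 = 6)
u = 1 (u = √1 = 1)
T = 21 (T = 21 + 3*0 = 21 + 0 = 21)
S(E, v) = 126 (S(E, v) = (1*21)*6 = 21*6 = 126)
M = 126
1/(-36570 + M) = 1/(-36570 + 126) = 1/(-36444) = -1/36444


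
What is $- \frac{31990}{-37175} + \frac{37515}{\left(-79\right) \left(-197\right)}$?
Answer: $\frac{378496099}{115710905} \approx 3.271$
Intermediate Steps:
$- \frac{31990}{-37175} + \frac{37515}{\left(-79\right) \left(-197\right)} = \left(-31990\right) \left(- \frac{1}{37175}\right) + \frac{37515}{15563} = \frac{6398}{7435} + 37515 \cdot \frac{1}{15563} = \frac{6398}{7435} + \frac{37515}{15563} = \frac{378496099}{115710905}$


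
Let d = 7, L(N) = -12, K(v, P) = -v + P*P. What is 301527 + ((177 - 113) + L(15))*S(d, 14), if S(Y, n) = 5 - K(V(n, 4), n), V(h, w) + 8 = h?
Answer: 291907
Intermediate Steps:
V(h, w) = -8 + h
K(v, P) = P**2 - v (K(v, P) = -v + P**2 = P**2 - v)
S(Y, n) = -3 + n - n**2 (S(Y, n) = 5 - (n**2 - (-8 + n)) = 5 - (n**2 + (8 - n)) = 5 - (8 + n**2 - n) = 5 + (-8 + n - n**2) = -3 + n - n**2)
301527 + ((177 - 113) + L(15))*S(d, 14) = 301527 + ((177 - 113) - 12)*(-3 + 14 - 1*14**2) = 301527 + (64 - 12)*(-3 + 14 - 1*196) = 301527 + 52*(-3 + 14 - 196) = 301527 + 52*(-185) = 301527 - 9620 = 291907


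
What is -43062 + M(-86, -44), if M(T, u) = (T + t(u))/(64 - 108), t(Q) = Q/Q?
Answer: -1894643/44 ≈ -43060.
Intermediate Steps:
t(Q) = 1
M(T, u) = -1/44 - T/44 (M(T, u) = (T + 1)/(64 - 108) = (1 + T)/(-44) = (1 + T)*(-1/44) = -1/44 - T/44)
-43062 + M(-86, -44) = -43062 + (-1/44 - 1/44*(-86)) = -43062 + (-1/44 + 43/22) = -43062 + 85/44 = -1894643/44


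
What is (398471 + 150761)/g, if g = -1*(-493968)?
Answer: 34327/30873 ≈ 1.1119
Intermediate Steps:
g = 493968
(398471 + 150761)/g = (398471 + 150761)/493968 = 549232*(1/493968) = 34327/30873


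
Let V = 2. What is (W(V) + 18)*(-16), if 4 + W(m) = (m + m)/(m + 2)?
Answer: -240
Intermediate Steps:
W(m) = -4 + 2*m/(2 + m) (W(m) = -4 + (m + m)/(m + 2) = -4 + (2*m)/(2 + m) = -4 + 2*m/(2 + m))
(W(V) + 18)*(-16) = (2*(-4 - 1*2)/(2 + 2) + 18)*(-16) = (2*(-4 - 2)/4 + 18)*(-16) = (2*(1/4)*(-6) + 18)*(-16) = (-3 + 18)*(-16) = 15*(-16) = -240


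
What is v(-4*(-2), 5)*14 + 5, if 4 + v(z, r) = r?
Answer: 19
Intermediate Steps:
v(z, r) = -4 + r
v(-4*(-2), 5)*14 + 5 = (-4 + 5)*14 + 5 = 1*14 + 5 = 14 + 5 = 19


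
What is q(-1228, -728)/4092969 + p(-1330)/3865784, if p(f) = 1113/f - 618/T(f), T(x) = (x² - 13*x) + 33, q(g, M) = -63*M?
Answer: 20057146330106477769/1789963037665773589840 ≈ 0.011205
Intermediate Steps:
T(x) = 33 + x² - 13*x
p(f) = -618/(33 + f² - 13*f) + 1113/f (p(f) = 1113/f - 618/(33 + f² - 13*f) = -618/(33 + f² - 13*f) + 1113/f)
q(-1228, -728)/4092969 + p(-1330)/3865784 = -63*(-728)/4092969 + (3*(12243 - 5029*(-1330) + 371*(-1330)²)/(-1330*(33 + (-1330)² - 13*(-1330))))/3865784 = 45864*(1/4092969) + (3*(-1/1330)*(12243 + 6688570 + 371*1768900)/(33 + 1768900 + 17290))*(1/3865784) = 15288/1364323 + (3*(-1/1330)*(12243 + 6688570 + 656261900)/1786223)*(1/3865784) = 15288/1364323 + (3*(-1/1330)*(1/1786223)*662962713)*(1/3865784) = 15288/1364323 - 284126877/339382370*1/3865784 = 15288/1364323 - 284126877/1311978935828080 = 20057146330106477769/1789963037665773589840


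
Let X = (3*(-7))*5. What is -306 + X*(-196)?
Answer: 20274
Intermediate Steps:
X = -105 (X = -21*5 = -105)
-306 + X*(-196) = -306 - 105*(-196) = -306 + 20580 = 20274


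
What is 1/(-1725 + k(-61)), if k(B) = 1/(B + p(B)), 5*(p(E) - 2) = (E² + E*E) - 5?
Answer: -7142/12319945 ≈ -0.00057971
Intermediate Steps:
p(E) = 1 + 2*E²/5 (p(E) = 2 + ((E² + E*E) - 5)/5 = 2 + ((E² + E²) - 5)/5 = 2 + (2*E² - 5)/5 = 2 + (-5 + 2*E²)/5 = 2 + (-1 + 2*E²/5) = 1 + 2*E²/5)
k(B) = 1/(1 + B + 2*B²/5) (k(B) = 1/(B + (1 + 2*B²/5)) = 1/(1 + B + 2*B²/5))
1/(-1725 + k(-61)) = 1/(-1725 + 5/(5 + 2*(-61)² + 5*(-61))) = 1/(-1725 + 5/(5 + 2*3721 - 305)) = 1/(-1725 + 5/(5 + 7442 - 305)) = 1/(-1725 + 5/7142) = 1/(-12319945/7142) = -7142/12319945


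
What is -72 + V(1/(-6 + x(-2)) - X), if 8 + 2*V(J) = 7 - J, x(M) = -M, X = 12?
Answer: -531/8 ≈ -66.375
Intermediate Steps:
V(J) = -½ - J/2 (V(J) = -4 + (7 - J)/2 = -4 + (7/2 - J/2) = -½ - J/2)
-72 + V(1/(-6 + x(-2)) - X) = -72 + (-½ - (1/(-6 - 1*(-2)) - 1*12)/2) = -72 + (-½ - (1/(-6 + 2) - 12)/2) = -72 + (-½ - (1/(-4) - 12)/2) = -72 + (-½ - (-¼ - 12)/2) = -72 + (-½ - ½*(-49/4)) = -72 + (-½ + 49/8) = -72 + 45/8 = -531/8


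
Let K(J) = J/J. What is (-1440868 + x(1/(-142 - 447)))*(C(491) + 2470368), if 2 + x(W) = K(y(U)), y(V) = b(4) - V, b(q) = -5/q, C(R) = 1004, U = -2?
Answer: -3560923302268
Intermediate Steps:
y(V) = -5/4 - V
K(J) = 1
x(W) = -1 (x(W) = -2 + 1 = -1)
(-1440868 + x(1/(-142 - 447)))*(C(491) + 2470368) = (-1440868 - 1)*(1004 + 2470368) = -1440869*2471372 = -3560923302268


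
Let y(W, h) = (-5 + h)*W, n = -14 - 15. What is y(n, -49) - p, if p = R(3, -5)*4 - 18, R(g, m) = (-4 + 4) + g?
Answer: 1572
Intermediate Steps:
n = -29
R(g, m) = g (R(g, m) = 0 + g = g)
y(W, h) = W*(-5 + h)
p = -6 (p = 3*4 - 18 = 12 - 18 = -6)
y(n, -49) - p = -29*(-5 - 49) - 1*(-6) = -29*(-54) + 6 = 1566 + 6 = 1572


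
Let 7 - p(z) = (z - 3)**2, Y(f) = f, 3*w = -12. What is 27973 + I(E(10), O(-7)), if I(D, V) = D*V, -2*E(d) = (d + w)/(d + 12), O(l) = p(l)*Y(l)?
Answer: 613453/22 ≈ 27884.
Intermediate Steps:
w = -4 (w = (1/3)*(-12) = -4)
p(z) = 7 - (-3 + z)**2 (p(z) = 7 - (z - 3)**2 = 7 - (-3 + z)**2)
O(l) = l*(7 - (-3 + l)**2) (O(l) = (7 - (-3 + l)**2)*l = l*(7 - (-3 + l)**2))
E(d) = -(-4 + d)/(2*(12 + d)) (E(d) = -(d - 4)/(2*(d + 12)) = -(-4 + d)/(2*(12 + d)))
27973 + I(E(10), O(-7)) = 27973 + ((4 - 1*10)/(2*(12 + 10)))*(-1*(-7)*(-7 + (-3 - 7)**2)) = 27973 + ((1/2)*(4 - 10)/22)*(-1*(-7)*(-7 + (-10)**2)) = 27973 + ((1/2)*(1/22)*(-6))*(-1*(-7)*(-7 + 100)) = 27973 - (-3)*(-7)*93/22 = 27973 - 3/22*651 = 27973 - 1953/22 = 613453/22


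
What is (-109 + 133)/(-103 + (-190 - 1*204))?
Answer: -24/497 ≈ -0.048290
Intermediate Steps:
(-109 + 133)/(-103 + (-190 - 1*204)) = 24/(-103 + (-190 - 204)) = 24/(-103 - 394) = 24/(-497) = 24*(-1/497) = -24/497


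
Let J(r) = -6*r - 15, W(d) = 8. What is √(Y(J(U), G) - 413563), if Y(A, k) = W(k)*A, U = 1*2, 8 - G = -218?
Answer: I*√413779 ≈ 643.26*I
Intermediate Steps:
G = 226 (G = 8 - 1*(-218) = 8 + 218 = 226)
U = 2
J(r) = -15 - 6*r
Y(A, k) = 8*A
√(Y(J(U), G) - 413563) = √(8*(-15 - 6*2) - 413563) = √(8*(-15 - 12) - 413563) = √(8*(-27) - 413563) = √(-216 - 413563) = √(-413779) = I*√413779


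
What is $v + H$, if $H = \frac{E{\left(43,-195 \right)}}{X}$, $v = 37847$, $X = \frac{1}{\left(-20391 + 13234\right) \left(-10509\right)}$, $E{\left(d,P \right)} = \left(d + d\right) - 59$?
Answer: $2030786498$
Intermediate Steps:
$E{\left(d,P \right)} = -59 + 2 d$ ($E{\left(d,P \right)} = 2 d - 59 = -59 + 2 d$)
$X = \frac{1}{75212913}$ ($X = \frac{1}{-7157} \left(- \frac{1}{10509}\right) = \left(- \frac{1}{7157}\right) \left(- \frac{1}{10509}\right) = \frac{1}{75212913} \approx 1.3296 \cdot 10^{-8}$)
$H = 2030748651$ ($H = \left(-59 + 2 \cdot 43\right) \frac{1}{\frac{1}{75212913}} = \left(-59 + 86\right) 75212913 = 27 \cdot 75212913 = 2030748651$)
$v + H = 37847 + 2030748651 = 2030786498$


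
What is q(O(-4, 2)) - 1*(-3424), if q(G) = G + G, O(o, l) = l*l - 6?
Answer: 3420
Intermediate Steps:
O(o, l) = -6 + l**2 (O(o, l) = l**2 - 6 = -6 + l**2)
q(G) = 2*G
q(O(-4, 2)) - 1*(-3424) = 2*(-6 + 2**2) - 1*(-3424) = 2*(-6 + 4) + 3424 = 2*(-2) + 3424 = -4 + 3424 = 3420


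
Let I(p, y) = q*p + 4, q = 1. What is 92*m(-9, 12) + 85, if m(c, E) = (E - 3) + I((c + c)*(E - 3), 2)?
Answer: -13623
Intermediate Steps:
I(p, y) = 4 + p (I(p, y) = 1*p + 4 = p + 4 = 4 + p)
m(c, E) = 1 + E + 2*c*(-3 + E) (m(c, E) = (E - 3) + (4 + (c + c)*(E - 3)) = (-3 + E) + (4 + (2*c)*(-3 + E)) = (-3 + E) + (4 + 2*c*(-3 + E)) = 1 + E + 2*c*(-3 + E))
92*m(-9, 12) + 85 = 92*(1 + 12 + 2*(-9)*(-3 + 12)) + 85 = 92*(1 + 12 + 2*(-9)*9) + 85 = 92*(1 + 12 - 162) + 85 = 92*(-149) + 85 = -13708 + 85 = -13623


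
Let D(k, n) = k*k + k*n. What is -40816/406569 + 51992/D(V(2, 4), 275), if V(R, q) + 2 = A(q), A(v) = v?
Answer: 10557861692/112619613 ≈ 93.748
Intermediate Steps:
V(R, q) = -2 + q
D(k, n) = k**2 + k*n
-40816/406569 + 51992/D(V(2, 4), 275) = -40816/406569 + 51992/(((-2 + 4)*((-2 + 4) + 275))) = -40816*1/406569 + 51992/((2*(2 + 275))) = -40816/406569 + 51992/((2*277)) = -40816/406569 + 51992/554 = -40816/406569 + 51992*(1/554) = -40816/406569 + 25996/277 = 10557861692/112619613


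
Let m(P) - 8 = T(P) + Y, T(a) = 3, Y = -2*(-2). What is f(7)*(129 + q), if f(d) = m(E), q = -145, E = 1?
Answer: -240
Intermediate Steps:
Y = 4
m(P) = 15 (m(P) = 8 + (3 + 4) = 8 + 7 = 15)
f(d) = 15
f(7)*(129 + q) = 15*(129 - 145) = 15*(-16) = -240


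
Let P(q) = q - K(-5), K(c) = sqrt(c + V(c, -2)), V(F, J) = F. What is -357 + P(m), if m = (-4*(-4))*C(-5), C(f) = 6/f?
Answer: -1881/5 - I*sqrt(10) ≈ -376.2 - 3.1623*I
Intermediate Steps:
m = -96/5 (m = (-4*(-4))*(6/(-5)) = 16*(6*(-1/5)) = 16*(-6/5) = -96/5 ≈ -19.200)
K(c) = sqrt(2)*sqrt(c) (K(c) = sqrt(c + c) = sqrt(2*c) = sqrt(2)*sqrt(c))
P(q) = q - I*sqrt(10) (P(q) = q - sqrt(2)*sqrt(-5) = q - sqrt(2)*I*sqrt(5) = q - I*sqrt(10))
-357 + P(m) = -357 + (-96/5 - I*sqrt(10)) = -1881/5 - I*sqrt(10)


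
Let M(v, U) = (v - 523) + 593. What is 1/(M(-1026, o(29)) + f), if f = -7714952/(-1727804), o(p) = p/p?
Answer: -431951/411016418 ≈ -0.0010509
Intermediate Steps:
o(p) = 1
M(v, U) = 70 + v (M(v, U) = (-523 + v) + 593 = 70 + v)
f = 1928738/431951 (f = -7714952*(-1/1727804) = 1928738/431951 ≈ 4.4652)
1/(M(-1026, o(29)) + f) = 1/((70 - 1026) + 1928738/431951) = 1/(-956 + 1928738/431951) = 1/(-411016418/431951) = -431951/411016418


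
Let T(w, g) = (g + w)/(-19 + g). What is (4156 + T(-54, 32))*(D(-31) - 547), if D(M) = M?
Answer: -31215468/13 ≈ -2.4012e+6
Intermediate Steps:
T(w, g) = (g + w)/(-19 + g)
(4156 + T(-54, 32))*(D(-31) - 547) = (4156 + (32 - 54)/(-19 + 32))*(-31 - 547) = (4156 - 22/13)*(-578) = (54006/13)*(-578) = -31215468/13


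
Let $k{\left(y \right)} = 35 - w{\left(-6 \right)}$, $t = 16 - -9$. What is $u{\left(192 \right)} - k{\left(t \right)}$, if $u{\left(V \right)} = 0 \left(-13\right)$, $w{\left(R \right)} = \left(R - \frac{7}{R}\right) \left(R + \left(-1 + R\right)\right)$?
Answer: $\frac{167}{6} \approx 27.833$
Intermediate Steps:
$w{\left(R \right)} = \left(-1 + 2 R\right) \left(R - \frac{7}{R}\right)$ ($w{\left(R \right)} = \left(R - \frac{7}{R}\right) \left(-1 + 2 R\right) = \left(-1 + 2 R\right) \left(R - \frac{7}{R}\right)$)
$t = 25$ ($t = 16 + 9 = 25$)
$k{\left(y \right)} = - \frac{167}{6}$ ($k{\left(y \right)} = 35 - \left(-14 - -6 + 2 \left(-6\right)^{2} + \frac{7}{-6}\right) = 35 - \left(-14 + 6 + 2 \cdot 36 + 7 \left(- \frac{1}{6}\right)\right) = 35 - \left(-14 + 6 + 72 - \frac{7}{6}\right) = 35 - \frac{377}{6} = - \frac{167}{6}$)
$u{\left(V \right)} = 0$
$u{\left(192 \right)} - k{\left(t \right)} = 0 - - \frac{167}{6} = 0 + \frac{167}{6} = \frac{167}{6}$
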